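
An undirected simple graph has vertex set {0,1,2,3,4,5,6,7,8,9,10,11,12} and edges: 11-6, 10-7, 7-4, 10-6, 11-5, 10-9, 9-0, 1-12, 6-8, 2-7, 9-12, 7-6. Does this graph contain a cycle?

Yes

|V| = 13, |E| = 12, number of components = 2.
Since 12 > 13 - 2, a cycle must exist; for instance 10-7-6-10.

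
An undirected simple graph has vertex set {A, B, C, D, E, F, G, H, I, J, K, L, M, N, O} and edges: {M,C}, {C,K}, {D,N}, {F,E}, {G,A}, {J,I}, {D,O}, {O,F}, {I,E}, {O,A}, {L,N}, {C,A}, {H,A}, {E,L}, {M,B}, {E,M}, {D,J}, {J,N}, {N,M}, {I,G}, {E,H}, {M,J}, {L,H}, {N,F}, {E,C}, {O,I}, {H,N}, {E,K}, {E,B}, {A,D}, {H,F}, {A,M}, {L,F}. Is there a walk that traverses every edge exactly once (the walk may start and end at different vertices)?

Yes

Degrees: A:6, B:2, C:4, D:4, E:8, F:5, G:2, H:5, I:4, J:4, K:2, L:4, M:6, N:6, O:4
Odd-degree vertices: F, H (2 total).
The non-isolated vertices are connected and exactly 2 have odd degree, so an Eulerian trail exists (from F to H).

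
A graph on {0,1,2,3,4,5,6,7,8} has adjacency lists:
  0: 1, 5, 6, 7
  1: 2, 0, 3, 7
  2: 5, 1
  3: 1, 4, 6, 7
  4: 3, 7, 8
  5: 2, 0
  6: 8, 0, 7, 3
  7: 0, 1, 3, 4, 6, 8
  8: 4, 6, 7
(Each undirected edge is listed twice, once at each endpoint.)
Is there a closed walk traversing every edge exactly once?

Degrees: 0:4, 1:4, 2:2, 3:4, 4:3, 5:2, 6:4, 7:6, 8:3
Vertices with odd degree: 4, 8. An Eulerian circuit requires all degrees even.

No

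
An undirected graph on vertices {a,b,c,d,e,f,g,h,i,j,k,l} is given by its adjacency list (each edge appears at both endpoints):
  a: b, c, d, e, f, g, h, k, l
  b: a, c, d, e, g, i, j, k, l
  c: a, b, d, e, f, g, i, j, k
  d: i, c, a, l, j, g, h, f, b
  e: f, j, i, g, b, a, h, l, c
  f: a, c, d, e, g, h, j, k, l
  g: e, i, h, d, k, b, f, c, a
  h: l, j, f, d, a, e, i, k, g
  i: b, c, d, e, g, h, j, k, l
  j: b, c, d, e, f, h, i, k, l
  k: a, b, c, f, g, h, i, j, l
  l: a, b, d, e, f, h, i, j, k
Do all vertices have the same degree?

Degrees: a:9, b:9, c:9, d:9, e:9, f:9, g:9, h:9, i:9, j:9, k:9, l:9
All degrees equal 9; the graph is regular.

Yes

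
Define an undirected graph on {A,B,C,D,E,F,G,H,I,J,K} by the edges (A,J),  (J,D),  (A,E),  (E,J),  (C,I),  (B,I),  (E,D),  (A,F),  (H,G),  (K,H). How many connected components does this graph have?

3

Component: {B, C, I}
Component: {G, H, K}
Component: {A, D, E, F, J}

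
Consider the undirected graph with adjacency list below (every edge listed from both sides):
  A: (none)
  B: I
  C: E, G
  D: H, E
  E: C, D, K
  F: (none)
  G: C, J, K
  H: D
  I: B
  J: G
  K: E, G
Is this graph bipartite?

Partition the vertices as {A, E, F, G, H, I} vs {B, C, D, J, K}. Each listed edge has one endpoint in each part, so the graph is bipartite.

Yes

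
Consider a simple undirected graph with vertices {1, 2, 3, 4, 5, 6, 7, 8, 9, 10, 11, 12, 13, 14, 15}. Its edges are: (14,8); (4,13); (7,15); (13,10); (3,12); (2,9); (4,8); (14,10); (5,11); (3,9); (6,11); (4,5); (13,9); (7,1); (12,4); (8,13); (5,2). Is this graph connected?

No

Component: {1, 7, 15}
Component: {2, 3, 4, 5, 6, 8, 9, 10, 11, 12, 13, 14}
No edge joins these 2 groups, so the graph is disconnected.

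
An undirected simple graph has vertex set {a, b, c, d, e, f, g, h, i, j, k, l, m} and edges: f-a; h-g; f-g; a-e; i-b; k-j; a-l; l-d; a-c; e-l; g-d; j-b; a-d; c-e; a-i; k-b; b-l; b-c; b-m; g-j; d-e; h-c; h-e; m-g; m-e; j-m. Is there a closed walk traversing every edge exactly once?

No

Degrees: a:6, b:6, c:4, d:4, e:6, f:2, g:5, h:3, i:2, j:4, k:2, l:4, m:4
g, h have odd degree; an Eulerian circuit needs every degree to be even, so none exists.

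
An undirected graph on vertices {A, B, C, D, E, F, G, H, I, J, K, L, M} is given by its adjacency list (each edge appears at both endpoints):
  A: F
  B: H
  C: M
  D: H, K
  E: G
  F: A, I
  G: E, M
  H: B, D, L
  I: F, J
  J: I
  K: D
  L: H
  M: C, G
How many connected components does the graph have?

Component: {A, F, I, J}
Component: {C, E, G, M}
Component: {B, D, H, K, L}

3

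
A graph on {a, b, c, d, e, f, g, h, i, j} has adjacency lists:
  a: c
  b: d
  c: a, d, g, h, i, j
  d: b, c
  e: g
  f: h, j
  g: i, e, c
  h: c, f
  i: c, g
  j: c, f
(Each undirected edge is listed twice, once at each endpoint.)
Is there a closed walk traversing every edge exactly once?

Degrees: a:1, b:1, c:6, d:2, e:1, f:2, g:3, h:2, i:2, j:2
Vertices with odd degree: a, b, e, g. An Eulerian circuit requires all degrees even.

No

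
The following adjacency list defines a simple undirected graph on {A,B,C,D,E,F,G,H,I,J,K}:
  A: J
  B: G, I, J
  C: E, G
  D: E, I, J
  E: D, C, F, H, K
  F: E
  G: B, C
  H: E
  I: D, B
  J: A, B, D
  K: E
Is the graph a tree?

No

The graph has 11 vertices and 12 edges.
Connected but with 12 > 10 edges, so it has a cycle and is not a tree.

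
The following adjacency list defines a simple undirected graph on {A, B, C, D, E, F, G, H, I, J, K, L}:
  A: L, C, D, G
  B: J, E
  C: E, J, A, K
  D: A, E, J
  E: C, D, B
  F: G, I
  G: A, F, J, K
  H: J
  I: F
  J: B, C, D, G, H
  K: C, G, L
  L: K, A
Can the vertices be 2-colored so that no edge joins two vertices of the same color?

Color {B, C, D, G, H, I, L} black and {A, E, F, J, K} white. No edge joins two same-colored vertices, so the graph is bipartite.

Yes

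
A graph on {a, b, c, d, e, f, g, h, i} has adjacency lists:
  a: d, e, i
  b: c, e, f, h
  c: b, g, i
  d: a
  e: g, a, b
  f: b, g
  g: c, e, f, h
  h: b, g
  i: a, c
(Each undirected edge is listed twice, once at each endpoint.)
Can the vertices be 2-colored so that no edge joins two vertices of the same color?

No

The cycle a-e-b-c-i-a has length 5, which is odd, so the graph is not bipartite.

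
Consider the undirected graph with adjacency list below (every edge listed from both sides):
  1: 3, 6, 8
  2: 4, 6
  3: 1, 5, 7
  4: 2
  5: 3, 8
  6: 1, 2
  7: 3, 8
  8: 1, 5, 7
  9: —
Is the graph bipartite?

A valid 2-coloring puts {3, 4, 6, 8, 9} on one side and {1, 2, 5, 7} on the other; every edge crosses between the two sides.

Yes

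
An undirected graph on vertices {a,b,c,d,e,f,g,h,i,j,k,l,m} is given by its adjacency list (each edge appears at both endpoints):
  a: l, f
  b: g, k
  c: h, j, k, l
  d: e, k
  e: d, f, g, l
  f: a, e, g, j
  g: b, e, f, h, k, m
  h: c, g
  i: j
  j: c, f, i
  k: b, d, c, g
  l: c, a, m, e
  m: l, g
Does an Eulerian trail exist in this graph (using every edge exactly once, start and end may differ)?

Degrees: a:2, b:2, c:4, d:2, e:4, f:4, g:6, h:2, i:1, j:3, k:4, l:4, m:2
Odd-degree vertices: i, j (2 total).
With 2 odd-degree vertices and all edges in one connected piece, an Eulerian trail exists (from i to j).

Yes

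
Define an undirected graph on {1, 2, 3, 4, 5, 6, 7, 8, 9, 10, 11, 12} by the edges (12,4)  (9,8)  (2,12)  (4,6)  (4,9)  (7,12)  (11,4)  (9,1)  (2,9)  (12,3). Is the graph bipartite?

Yes

Partition the vertices as {5, 6, 9, 10, 11, 12} vs {1, 2, 3, 4, 7, 8}. Each listed edge has one endpoint in each part, so the graph is bipartite.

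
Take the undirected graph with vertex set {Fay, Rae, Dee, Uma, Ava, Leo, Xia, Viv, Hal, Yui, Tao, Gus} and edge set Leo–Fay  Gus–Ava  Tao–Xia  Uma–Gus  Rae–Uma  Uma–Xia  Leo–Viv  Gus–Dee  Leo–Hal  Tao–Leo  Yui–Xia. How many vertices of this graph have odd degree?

10

Degrees: Fay:1, Rae:1, Dee:1, Uma:3, Ava:1, Leo:4, Xia:3, Viv:1, Hal:1, Yui:1, Tao:2, Gus:3
Odd-degree vertices: Fay, Rae, Dee, Uma, Ava, Xia, Viv, Hal, Yui, Gus.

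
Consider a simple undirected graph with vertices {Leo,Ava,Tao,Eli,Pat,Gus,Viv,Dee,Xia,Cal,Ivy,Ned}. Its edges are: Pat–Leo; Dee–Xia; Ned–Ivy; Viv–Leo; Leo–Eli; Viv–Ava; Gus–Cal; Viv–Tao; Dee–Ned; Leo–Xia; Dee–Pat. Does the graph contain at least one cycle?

Yes

The graph has 12 vertices, 11 edges, and 2 connected components.
One cycle is Leo-Pat-Dee-Xia-Leo.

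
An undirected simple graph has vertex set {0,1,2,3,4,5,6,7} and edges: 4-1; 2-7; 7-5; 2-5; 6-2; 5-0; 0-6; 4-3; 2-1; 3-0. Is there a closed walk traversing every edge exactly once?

Degrees: 0:3, 1:2, 2:4, 3:2, 4:2, 5:3, 6:2, 7:2
Vertices with odd degree: 0, 5. An Eulerian circuit requires all degrees even.

No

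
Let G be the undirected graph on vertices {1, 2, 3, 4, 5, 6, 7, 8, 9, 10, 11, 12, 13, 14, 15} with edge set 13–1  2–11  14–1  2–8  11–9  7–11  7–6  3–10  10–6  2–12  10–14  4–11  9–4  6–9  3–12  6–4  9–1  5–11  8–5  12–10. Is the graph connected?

Component: {15}
Component: {1, 2, 3, 4, 5, 6, 7, 8, 9, 10, 11, 12, 13, 14}
There are 2 separate components, so the graph is not connected.

No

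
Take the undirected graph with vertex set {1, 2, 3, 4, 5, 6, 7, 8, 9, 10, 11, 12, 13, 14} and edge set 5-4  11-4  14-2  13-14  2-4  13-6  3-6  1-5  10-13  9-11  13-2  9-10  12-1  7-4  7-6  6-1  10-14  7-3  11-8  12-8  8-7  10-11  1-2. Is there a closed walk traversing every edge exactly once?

No

Degrees: 1:4, 2:4, 3:2, 4:4, 5:2, 6:4, 7:4, 8:3, 9:2, 10:4, 11:4, 12:2, 13:4, 14:3
8, 14 have odd degree; an Eulerian circuit needs every degree to be even, so none exists.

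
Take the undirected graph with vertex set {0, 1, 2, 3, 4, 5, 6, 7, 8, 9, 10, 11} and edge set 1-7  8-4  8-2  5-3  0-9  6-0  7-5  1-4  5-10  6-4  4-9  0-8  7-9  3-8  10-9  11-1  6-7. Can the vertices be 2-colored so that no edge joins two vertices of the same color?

A valid 2-coloring puts {1, 5, 6, 8, 9} on one side and {0, 2, 3, 4, 7, 10, 11} on the other; every edge crosses between the two sides.

Yes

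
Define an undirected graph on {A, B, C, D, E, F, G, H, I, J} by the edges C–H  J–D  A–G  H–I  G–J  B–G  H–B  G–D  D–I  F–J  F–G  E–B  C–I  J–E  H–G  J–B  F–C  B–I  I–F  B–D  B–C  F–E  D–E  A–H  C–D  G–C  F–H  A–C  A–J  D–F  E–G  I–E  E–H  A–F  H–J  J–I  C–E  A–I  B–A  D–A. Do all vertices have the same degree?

Degrees: A:8, B:8, C:8, D:8, E:8, F:8, G:8, H:8, I:8, J:8
Every vertex has degree 8, so the graph is 8-regular.

Yes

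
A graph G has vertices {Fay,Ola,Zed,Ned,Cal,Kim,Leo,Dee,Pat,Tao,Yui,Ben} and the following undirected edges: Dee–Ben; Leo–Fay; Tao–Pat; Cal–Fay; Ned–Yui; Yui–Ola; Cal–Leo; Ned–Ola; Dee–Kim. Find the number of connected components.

5

Component: {Zed}
Component: {Pat, Tao}
Component: {Fay, Cal, Leo}
Component: {Ola, Ned, Yui}
Component: {Kim, Dee, Ben}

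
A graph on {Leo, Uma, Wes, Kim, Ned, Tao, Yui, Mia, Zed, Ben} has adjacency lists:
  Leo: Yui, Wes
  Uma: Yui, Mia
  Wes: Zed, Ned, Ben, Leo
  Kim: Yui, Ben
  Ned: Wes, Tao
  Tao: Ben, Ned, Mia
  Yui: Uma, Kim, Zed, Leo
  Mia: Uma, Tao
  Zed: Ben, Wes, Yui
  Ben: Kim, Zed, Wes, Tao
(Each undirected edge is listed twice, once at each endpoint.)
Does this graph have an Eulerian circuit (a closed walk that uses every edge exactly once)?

No

Degrees: Leo:2, Uma:2, Wes:4, Kim:2, Ned:2, Tao:3, Yui:4, Mia:2, Zed:3, Ben:4
Tao, Zed have odd degree; an Eulerian circuit needs every degree to be even, so none exists.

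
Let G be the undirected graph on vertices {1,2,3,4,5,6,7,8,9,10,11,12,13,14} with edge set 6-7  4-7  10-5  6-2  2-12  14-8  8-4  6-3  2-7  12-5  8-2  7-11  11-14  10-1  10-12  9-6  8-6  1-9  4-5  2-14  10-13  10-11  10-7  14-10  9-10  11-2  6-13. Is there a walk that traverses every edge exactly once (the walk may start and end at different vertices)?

Degrees: 1:2, 2:6, 3:1, 4:3, 5:3, 6:6, 7:5, 8:4, 9:3, 10:8, 11:4, 12:3, 13:2, 14:4
Odd-degree vertices: 3, 4, 5, 7, 9, 12 (6 total).
With 6 odd-degree vertices (more than two), no single trail can use every edge.

No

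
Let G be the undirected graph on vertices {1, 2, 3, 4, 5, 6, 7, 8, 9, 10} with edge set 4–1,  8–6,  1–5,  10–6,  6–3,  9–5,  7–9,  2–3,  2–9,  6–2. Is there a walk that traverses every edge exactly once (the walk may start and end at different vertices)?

Degrees: 1:2, 2:3, 3:2, 4:1, 5:2, 6:4, 7:1, 8:1, 9:3, 10:1
Odd-degree vertices: 2, 4, 7, 8, 9, 10 (6 total).
With 6 odd-degree vertices (more than two), no single trail can use every edge.

No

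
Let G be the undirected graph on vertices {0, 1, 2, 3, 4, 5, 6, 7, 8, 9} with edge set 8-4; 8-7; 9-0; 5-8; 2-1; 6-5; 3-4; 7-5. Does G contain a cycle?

Yes

The graph has 10 vertices, 8 edges, and 3 connected components.
Since 8 > 10 - 3, a cycle must exist; for instance 8-7-5-8.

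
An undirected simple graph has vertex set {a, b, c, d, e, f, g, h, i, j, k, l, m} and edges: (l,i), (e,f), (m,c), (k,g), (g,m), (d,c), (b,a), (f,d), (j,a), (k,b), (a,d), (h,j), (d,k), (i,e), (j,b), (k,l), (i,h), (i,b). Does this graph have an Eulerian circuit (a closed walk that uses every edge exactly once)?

No

Degrees: a:3, b:4, c:2, d:4, e:2, f:2, g:2, h:2, i:4, j:3, k:4, l:2, m:2
a, j have odd degree; an Eulerian circuit needs every degree to be even, so none exists.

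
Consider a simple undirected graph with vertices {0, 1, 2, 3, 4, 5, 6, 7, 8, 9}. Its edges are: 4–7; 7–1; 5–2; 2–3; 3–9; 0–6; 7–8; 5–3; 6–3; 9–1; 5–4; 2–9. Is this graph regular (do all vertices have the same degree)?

No

Degrees: 0:1, 1:2, 2:3, 3:4, 4:2, 5:3, 6:2, 7:3, 8:1, 9:3
Degrees are not all equal (e.g. deg(0)=1 but deg(3)=4); not regular.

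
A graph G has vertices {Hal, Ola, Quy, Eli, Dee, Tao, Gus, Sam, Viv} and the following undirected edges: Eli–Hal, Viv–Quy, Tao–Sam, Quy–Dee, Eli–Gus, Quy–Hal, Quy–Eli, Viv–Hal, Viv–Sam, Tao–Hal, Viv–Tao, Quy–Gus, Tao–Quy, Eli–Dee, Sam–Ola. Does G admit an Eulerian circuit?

Degrees: Hal:4, Ola:1, Quy:6, Eli:4, Dee:2, Tao:4, Gus:2, Sam:3, Viv:4
Ola, Sam have odd degree; an Eulerian circuit needs every degree to be even, so none exists.

No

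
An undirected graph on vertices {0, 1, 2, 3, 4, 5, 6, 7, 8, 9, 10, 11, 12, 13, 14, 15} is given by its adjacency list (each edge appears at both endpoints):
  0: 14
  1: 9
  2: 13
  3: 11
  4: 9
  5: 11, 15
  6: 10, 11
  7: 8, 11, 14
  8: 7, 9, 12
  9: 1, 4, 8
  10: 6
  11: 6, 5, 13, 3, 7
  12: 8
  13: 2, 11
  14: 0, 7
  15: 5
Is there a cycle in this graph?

|V| = 16, |E| = 15, number of components = 1.
Since 15 = 16 - 1, the graph is a forest and contains no cycle.

No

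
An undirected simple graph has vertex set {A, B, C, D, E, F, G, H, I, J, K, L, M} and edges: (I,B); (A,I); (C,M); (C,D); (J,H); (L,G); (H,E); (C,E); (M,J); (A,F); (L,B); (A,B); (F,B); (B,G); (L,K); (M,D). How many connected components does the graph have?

2

Component: {C, D, E, H, J, M}
Component: {A, B, F, G, I, K, L}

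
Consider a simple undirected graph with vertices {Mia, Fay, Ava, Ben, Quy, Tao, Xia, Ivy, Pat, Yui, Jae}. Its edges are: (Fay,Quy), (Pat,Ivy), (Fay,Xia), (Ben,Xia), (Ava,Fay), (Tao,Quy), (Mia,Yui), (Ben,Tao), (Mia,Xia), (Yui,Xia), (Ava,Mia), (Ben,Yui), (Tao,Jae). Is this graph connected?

Component: {Ivy, Pat}
Component: {Mia, Fay, Ava, Ben, Quy, Tao, Xia, Yui, Jae}
There are 2 separate components, so the graph is not connected.

No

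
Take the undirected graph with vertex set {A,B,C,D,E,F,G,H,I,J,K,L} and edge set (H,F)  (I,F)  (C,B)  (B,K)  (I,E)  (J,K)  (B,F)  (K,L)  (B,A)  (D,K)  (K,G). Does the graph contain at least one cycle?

No

|V| = 12, |E| = 11, number of components = 1.
A forest on 12 vertices with 1 component has exactly 11 edges, which matches — so no cycle.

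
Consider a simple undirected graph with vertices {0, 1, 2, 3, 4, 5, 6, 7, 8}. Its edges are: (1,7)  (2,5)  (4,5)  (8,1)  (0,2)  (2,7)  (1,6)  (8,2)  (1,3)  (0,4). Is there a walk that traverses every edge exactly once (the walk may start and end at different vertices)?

Yes

Degrees: 0:2, 1:4, 2:4, 3:1, 4:2, 5:2, 6:1, 7:2, 8:2
Odd-degree vertices: 3, 6 (2 total).
The non-isolated vertices are connected and exactly 2 have odd degree, so an Eulerian trail exists (from 3 to 6).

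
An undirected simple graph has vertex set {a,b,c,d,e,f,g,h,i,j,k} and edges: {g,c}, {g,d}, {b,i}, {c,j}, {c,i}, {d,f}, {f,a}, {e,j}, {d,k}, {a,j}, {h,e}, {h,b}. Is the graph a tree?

No

|V| = 11, |E| = 12.
A tree on 11 vertices has exactly 10 edges; this graph has 12, so it contains a cycle and is not a tree.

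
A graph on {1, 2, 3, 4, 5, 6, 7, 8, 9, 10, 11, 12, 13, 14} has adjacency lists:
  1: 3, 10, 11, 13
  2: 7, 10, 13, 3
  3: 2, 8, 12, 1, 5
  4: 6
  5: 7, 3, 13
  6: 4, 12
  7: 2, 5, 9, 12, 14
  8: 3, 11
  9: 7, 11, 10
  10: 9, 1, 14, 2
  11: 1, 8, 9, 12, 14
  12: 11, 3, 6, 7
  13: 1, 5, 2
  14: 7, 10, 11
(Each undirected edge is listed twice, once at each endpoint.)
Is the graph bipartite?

A valid 2-coloring puts {3, 6, 7, 10, 11, 13} on one side and {1, 2, 4, 5, 8, 9, 12, 14} on the other; every edge crosses between the two sides.

Yes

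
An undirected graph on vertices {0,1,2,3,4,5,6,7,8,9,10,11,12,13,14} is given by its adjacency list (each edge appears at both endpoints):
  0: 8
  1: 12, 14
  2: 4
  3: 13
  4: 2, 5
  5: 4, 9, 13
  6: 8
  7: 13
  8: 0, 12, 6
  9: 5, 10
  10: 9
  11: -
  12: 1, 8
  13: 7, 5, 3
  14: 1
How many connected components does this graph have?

3

Component: {11}
Component: {0, 1, 6, 8, 12, 14}
Component: {2, 3, 4, 5, 7, 9, 10, 13}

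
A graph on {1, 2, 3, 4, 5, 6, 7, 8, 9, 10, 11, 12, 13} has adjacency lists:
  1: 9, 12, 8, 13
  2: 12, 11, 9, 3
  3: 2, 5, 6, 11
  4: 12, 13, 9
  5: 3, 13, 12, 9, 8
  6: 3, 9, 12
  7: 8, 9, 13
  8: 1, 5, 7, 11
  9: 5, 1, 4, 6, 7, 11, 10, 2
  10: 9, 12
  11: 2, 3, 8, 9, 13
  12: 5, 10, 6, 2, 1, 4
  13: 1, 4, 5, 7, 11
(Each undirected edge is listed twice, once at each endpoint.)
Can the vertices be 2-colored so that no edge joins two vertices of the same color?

The cycle 11-2-9-11 has length 3, which is odd, so the graph is not bipartite.

No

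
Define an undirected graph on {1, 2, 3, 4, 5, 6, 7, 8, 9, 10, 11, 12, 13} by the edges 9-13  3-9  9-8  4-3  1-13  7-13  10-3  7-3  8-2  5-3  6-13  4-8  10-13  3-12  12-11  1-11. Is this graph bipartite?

Yes

A valid 2-coloring puts {3, 8, 11, 13} on one side and {1, 2, 4, 5, 6, 7, 9, 10, 12} on the other; every edge crosses between the two sides.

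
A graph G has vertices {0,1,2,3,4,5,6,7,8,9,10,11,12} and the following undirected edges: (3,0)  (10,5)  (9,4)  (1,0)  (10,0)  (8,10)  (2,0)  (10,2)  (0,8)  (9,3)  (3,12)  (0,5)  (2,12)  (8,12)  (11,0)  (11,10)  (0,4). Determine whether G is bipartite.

No

0-10-2-0 is an odd cycle (length 3), and a bipartite graph can contain only even cycles.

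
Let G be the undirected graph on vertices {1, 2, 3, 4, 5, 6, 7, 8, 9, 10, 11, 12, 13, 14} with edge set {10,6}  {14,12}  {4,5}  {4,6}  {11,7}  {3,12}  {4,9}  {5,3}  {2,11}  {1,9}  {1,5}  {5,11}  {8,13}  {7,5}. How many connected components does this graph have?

2

Component: {8, 13}
Component: {1, 2, 3, 4, 5, 6, 7, 9, 10, 11, 12, 14}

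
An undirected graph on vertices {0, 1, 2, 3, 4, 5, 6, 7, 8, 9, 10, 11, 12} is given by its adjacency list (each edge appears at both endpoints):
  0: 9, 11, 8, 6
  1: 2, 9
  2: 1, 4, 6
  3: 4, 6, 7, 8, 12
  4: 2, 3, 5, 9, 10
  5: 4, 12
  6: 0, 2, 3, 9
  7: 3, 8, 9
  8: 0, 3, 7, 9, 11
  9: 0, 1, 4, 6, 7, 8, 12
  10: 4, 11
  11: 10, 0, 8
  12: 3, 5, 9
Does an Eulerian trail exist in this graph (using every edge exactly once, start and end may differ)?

Degrees: 0:4, 1:2, 2:3, 3:5, 4:5, 5:2, 6:4, 7:3, 8:5, 9:7, 10:2, 11:3, 12:3
Odd-degree vertices: 2, 3, 4, 7, 8, 9, 11, 12 (8 total).
An Eulerian trail requires 0 or 2 odd-degree vertices; here there are 8.

No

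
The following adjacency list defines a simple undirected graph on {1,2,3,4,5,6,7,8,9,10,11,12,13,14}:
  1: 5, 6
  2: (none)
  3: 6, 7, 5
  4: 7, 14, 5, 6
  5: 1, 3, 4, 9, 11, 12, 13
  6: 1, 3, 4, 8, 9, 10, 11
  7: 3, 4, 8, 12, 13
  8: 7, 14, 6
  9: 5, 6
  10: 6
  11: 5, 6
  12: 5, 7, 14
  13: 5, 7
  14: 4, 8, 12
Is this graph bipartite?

Yes

Color {2, 5, 6, 7, 14} black and {1, 3, 4, 8, 9, 10, 11, 12, 13} white. No edge joins two same-colored vertices, so the graph is bipartite.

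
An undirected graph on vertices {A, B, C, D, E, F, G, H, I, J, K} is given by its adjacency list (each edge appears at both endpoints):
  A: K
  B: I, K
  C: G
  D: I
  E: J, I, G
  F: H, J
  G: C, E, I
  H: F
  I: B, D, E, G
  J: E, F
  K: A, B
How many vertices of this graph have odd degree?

Degrees: A:1, B:2, C:1, D:1, E:3, F:2, G:3, H:1, I:4, J:2, K:2
Odd-degree vertices: A, C, D, E, G, H.

6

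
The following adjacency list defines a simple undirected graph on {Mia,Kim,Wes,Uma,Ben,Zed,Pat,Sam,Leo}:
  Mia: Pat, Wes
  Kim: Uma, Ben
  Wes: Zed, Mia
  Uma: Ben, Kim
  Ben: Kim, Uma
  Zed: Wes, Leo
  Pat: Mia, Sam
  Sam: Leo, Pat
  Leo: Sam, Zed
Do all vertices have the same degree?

Degrees: Mia:2, Kim:2, Wes:2, Uma:2, Ben:2, Zed:2, Pat:2, Sam:2, Leo:2
All degrees equal 2; the graph is regular.

Yes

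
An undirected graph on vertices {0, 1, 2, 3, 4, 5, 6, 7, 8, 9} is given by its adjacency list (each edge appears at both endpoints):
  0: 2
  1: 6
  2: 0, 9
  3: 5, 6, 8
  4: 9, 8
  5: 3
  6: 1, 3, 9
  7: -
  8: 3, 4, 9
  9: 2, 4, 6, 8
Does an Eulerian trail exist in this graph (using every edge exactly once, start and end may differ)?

No

Degrees: 0:1, 1:1, 2:2, 3:3, 4:2, 5:1, 6:3, 7:0, 8:3, 9:4
Odd-degree vertices: 0, 1, 3, 5, 6, 8 (6 total).
With 6 odd-degree vertices (more than two), no single trail can use every edge.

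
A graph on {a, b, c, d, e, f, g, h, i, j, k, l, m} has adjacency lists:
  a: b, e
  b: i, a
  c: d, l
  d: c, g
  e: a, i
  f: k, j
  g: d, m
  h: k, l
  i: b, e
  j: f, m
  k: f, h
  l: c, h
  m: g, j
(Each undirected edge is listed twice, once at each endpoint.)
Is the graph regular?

Yes

Degrees: a:2, b:2, c:2, d:2, e:2, f:2, g:2, h:2, i:2, j:2, k:2, l:2, m:2
Every vertex has degree 2, so the graph is 2-regular.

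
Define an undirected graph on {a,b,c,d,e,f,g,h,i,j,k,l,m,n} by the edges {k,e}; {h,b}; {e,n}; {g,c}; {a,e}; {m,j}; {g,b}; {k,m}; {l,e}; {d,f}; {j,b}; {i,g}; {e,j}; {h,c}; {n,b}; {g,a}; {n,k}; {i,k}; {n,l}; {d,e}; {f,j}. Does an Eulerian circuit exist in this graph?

Degrees: a:2, b:4, c:2, d:2, e:6, f:2, g:4, h:2, i:2, j:4, k:4, l:2, m:2, n:4
All degrees are even and the non-isolated vertices are connected — an Eulerian circuit exists.

Yes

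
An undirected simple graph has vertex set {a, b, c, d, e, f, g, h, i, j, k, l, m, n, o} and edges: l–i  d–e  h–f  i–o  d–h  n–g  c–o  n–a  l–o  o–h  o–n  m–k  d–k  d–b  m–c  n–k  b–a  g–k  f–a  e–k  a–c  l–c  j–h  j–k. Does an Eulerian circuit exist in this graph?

No

Degrees: a:4, b:2, c:4, d:4, e:2, f:2, g:2, h:4, i:2, j:2, k:6, l:3, m:2, n:4, o:5
l, o have odd degree; an Eulerian circuit needs every degree to be even, so none exists.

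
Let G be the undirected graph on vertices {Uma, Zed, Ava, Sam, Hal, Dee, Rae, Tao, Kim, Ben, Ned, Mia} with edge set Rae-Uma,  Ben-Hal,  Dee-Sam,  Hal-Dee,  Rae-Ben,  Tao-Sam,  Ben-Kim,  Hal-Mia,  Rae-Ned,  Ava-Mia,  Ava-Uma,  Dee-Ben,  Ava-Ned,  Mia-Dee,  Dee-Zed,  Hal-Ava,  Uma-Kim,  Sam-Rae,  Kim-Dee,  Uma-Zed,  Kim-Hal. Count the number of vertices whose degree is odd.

4

Degrees: Uma:4, Zed:2, Ava:4, Sam:3, Hal:5, Dee:6, Rae:4, Tao:1, Kim:4, Ben:4, Ned:2, Mia:3
Odd-degree vertices: Sam, Hal, Tao, Mia.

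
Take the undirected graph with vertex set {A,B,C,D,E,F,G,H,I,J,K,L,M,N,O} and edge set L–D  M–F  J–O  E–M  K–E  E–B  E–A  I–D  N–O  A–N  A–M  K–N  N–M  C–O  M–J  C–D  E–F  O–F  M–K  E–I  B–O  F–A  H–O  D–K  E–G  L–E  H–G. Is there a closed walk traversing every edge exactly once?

Yes

Degrees: A:4, B:2, C:2, D:4, E:8, F:4, G:2, H:2, I:2, J:2, K:4, L:2, M:6, N:4, O:6
Every vertex has even degree and the edges form a single connected piece, so an Eulerian circuit exists.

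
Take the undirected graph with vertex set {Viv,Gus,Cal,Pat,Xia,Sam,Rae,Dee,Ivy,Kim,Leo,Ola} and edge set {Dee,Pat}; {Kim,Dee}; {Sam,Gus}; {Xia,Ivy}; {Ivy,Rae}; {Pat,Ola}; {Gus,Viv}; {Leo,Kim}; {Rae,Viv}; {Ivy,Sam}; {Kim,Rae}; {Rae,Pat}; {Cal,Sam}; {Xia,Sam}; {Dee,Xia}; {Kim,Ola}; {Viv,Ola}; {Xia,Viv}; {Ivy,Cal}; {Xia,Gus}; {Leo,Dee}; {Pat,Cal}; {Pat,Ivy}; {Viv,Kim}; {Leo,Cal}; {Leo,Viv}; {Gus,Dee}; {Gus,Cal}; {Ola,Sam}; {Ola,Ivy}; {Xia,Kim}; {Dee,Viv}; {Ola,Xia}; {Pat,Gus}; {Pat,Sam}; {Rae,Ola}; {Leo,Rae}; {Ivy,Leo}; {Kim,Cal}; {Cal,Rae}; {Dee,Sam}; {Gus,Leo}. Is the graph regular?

Yes

Degrees: Viv:7, Gus:7, Cal:7, Pat:7, Xia:7, Sam:7, Rae:7, Dee:7, Ivy:7, Kim:7, Leo:7, Ola:7
Every vertex has degree 7, so the graph is 7-regular.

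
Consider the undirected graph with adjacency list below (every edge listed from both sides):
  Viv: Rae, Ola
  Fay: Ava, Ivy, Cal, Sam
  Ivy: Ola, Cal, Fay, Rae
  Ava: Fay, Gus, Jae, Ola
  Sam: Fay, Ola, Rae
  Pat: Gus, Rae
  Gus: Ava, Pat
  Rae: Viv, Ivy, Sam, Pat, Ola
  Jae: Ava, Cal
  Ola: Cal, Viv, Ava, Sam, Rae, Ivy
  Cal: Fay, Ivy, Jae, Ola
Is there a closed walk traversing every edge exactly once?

No

Degrees: Viv:2, Fay:4, Ivy:4, Ava:4, Sam:3, Pat:2, Gus:2, Rae:5, Jae:2, Ola:6, Cal:4
Sam, Rae have odd degree; an Eulerian circuit needs every degree to be even, so none exists.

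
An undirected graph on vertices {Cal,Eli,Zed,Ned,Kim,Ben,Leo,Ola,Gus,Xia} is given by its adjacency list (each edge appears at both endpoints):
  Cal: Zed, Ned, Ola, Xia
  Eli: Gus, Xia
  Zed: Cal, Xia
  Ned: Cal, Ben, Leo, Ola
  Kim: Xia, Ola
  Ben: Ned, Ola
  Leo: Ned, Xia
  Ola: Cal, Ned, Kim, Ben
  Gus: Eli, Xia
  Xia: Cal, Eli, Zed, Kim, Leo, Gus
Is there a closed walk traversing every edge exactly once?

Degrees: Cal:4, Eli:2, Zed:2, Ned:4, Kim:2, Ben:2, Leo:2, Ola:4, Gus:2, Xia:6
Every vertex has even degree and the edges form a single connected piece, so an Eulerian circuit exists.

Yes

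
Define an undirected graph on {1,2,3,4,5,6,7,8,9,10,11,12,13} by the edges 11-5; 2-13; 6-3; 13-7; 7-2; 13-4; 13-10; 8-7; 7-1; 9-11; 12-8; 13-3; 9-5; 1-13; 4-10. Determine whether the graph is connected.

No

Component: {5, 9, 11}
Component: {1, 2, 3, 4, 6, 7, 8, 10, 12, 13}
No edge joins these 2 groups, so the graph is disconnected.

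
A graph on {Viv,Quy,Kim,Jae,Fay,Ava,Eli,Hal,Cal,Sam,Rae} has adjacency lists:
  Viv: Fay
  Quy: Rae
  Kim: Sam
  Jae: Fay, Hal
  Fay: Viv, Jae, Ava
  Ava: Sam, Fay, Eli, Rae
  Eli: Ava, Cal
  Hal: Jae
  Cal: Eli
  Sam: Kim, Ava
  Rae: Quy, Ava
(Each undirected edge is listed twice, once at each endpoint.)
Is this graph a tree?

|V| = 11, |E| = 10.
Connected and |E| = |V| - 1, which characterizes a tree.

Yes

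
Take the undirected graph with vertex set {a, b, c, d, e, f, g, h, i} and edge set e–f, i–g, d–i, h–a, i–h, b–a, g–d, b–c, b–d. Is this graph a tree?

No

|V| = 9, |E| = 9.
It is not connected, so it is not a tree.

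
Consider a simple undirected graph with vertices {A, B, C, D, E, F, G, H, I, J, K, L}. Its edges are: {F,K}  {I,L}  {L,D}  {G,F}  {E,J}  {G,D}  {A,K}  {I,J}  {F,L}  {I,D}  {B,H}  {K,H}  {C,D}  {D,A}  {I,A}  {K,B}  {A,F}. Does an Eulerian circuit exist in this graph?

No

Degrees: A:4, B:2, C:1, D:5, E:1, F:4, G:2, H:2, I:4, J:2, K:4, L:3
Vertices with odd degree: C, D, E, L. An Eulerian circuit requires all degrees even.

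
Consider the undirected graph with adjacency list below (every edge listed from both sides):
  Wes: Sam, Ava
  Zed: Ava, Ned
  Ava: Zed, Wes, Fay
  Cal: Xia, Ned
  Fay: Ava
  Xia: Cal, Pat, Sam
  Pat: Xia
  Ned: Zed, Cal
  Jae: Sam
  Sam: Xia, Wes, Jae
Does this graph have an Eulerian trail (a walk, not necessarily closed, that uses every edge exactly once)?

No

Degrees: Wes:2, Zed:2, Ava:3, Cal:2, Fay:1, Xia:3, Pat:1, Ned:2, Jae:1, Sam:3
Odd-degree vertices: Ava, Fay, Xia, Pat, Jae, Sam (6 total).
With 6 odd-degree vertices (more than two), no single trail can use every edge.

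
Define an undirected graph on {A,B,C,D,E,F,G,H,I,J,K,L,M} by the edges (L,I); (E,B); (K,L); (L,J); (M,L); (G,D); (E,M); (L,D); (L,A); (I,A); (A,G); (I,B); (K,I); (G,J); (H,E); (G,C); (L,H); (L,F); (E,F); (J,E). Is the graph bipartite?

No

The cycle L-I-A-L has length 3, which is odd, so the graph is not bipartite.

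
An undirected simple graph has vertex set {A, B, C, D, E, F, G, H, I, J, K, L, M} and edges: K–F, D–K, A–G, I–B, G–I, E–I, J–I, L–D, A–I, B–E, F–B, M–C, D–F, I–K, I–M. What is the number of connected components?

2

Component: {H}
Component: {A, B, C, D, E, F, G, I, J, K, L, M}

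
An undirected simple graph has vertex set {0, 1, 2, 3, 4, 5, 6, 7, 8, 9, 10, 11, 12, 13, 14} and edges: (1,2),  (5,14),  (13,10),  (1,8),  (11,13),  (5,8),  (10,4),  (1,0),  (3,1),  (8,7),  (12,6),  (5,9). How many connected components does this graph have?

Component: {6, 12}
Component: {4, 10, 11, 13}
Component: {0, 1, 2, 3, 5, 7, 8, 9, 14}

3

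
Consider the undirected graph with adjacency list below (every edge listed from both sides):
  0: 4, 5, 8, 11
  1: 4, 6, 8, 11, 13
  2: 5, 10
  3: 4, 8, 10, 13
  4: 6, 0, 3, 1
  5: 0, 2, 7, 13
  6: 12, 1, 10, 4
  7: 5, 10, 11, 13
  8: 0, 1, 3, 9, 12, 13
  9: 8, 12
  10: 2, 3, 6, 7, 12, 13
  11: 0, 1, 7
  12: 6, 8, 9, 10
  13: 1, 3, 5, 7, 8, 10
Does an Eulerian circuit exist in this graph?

Degrees: 0:4, 1:5, 2:2, 3:4, 4:4, 5:4, 6:4, 7:4, 8:6, 9:2, 10:6, 11:3, 12:4, 13:6
Vertices with odd degree: 1, 11. An Eulerian circuit requires all degrees even.

No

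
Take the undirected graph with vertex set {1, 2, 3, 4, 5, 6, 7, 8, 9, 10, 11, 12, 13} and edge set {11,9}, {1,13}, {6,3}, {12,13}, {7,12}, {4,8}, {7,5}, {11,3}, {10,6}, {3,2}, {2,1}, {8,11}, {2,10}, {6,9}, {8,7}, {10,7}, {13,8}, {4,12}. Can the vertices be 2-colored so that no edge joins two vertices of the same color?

Yes

Partition the vertices as {2, 4, 6, 7, 11, 13} vs {1, 3, 5, 8, 9, 10, 12}. Each listed edge has one endpoint in each part, so the graph is bipartite.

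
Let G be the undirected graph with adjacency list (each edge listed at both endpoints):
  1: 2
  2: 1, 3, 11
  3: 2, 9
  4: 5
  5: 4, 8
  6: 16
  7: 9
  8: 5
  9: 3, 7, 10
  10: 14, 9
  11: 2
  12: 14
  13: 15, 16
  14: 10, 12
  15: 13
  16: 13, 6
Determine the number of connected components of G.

3

Component: {4, 5, 8}
Component: {6, 13, 15, 16}
Component: {1, 2, 3, 7, 9, 10, 11, 12, 14}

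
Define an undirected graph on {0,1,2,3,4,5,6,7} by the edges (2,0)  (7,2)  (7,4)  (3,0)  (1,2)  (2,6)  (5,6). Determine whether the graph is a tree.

Yes

The graph has 8 vertices and 7 edges.
Connected and |E| = |V| - 1, which characterizes a tree.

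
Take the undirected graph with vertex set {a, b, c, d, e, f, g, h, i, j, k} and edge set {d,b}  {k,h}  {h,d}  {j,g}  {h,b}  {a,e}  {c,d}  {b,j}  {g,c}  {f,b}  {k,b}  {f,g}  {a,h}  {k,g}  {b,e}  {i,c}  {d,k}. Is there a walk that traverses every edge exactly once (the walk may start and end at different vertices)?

Degrees: a:2, b:6, c:3, d:4, e:2, f:2, g:4, h:4, i:1, j:2, k:4
Odd-degree vertices: c, i (2 total).
The non-isolated vertices are connected and exactly 2 have odd degree, so an Eulerian trail exists (from c to i).

Yes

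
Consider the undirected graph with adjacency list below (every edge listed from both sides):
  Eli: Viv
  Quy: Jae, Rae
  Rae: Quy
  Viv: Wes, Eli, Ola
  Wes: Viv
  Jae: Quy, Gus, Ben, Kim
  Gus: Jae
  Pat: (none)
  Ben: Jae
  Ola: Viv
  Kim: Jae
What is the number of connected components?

Component: {Pat}
Component: {Eli, Viv, Wes, Ola}
Component: {Quy, Rae, Jae, Gus, Ben, Kim}

3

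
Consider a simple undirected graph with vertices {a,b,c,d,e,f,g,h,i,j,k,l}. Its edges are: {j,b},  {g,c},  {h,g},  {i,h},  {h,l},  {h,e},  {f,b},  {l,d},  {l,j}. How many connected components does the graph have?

Component: {a}
Component: {k}
Component: {b, c, d, e, f, g, h, i, j, l}

3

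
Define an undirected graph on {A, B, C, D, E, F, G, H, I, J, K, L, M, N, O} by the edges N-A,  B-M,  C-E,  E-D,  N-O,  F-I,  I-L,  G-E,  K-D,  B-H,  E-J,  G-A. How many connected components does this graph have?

3

Component: {B, H, M}
Component: {F, I, L}
Component: {A, C, D, E, G, J, K, N, O}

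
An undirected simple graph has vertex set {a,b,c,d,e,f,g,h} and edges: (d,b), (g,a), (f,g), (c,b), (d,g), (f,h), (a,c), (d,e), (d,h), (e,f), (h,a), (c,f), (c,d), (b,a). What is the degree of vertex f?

Neighbors of f: c, e, g, h.

4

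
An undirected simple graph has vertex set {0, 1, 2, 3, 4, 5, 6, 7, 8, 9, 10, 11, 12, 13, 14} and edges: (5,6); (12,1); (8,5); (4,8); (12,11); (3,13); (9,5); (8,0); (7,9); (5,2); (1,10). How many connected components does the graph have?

Component: {14}
Component: {3, 13}
Component: {1, 10, 11, 12}
Component: {0, 2, 4, 5, 6, 7, 8, 9}

4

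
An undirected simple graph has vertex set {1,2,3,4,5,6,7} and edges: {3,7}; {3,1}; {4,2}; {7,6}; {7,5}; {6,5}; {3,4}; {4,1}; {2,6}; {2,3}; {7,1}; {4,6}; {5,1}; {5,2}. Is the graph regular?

Yes

Degrees: 1:4, 2:4, 3:4, 4:4, 5:4, 6:4, 7:4
All degrees equal 4; the graph is regular.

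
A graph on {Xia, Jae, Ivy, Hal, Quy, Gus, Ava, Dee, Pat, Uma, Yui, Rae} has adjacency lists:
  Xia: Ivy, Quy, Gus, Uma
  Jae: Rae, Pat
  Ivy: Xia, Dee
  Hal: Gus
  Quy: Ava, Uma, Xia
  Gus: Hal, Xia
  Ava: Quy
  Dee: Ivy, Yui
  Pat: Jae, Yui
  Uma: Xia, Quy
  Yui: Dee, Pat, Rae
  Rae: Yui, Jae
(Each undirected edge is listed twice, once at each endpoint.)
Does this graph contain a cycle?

The graph has 12 vertices, 13 edges, and 1 connected component.
One cycle is Yui-Rae-Jae-Pat-Yui.

Yes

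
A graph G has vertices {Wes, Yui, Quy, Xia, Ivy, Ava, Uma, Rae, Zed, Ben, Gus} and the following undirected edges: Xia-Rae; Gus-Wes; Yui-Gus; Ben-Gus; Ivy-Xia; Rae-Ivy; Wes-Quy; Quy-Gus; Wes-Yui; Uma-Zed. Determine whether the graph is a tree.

|V| = 11, |E| = 10.
It is not connected, so it is not a tree.

No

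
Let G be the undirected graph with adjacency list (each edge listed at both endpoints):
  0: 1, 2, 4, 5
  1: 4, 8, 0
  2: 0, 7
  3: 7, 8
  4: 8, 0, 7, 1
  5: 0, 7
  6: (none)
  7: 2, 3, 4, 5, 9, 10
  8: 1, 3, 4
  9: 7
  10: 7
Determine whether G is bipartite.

No

The cycle 4-1-8-4 has length 3, which is odd, so the graph is not bipartite.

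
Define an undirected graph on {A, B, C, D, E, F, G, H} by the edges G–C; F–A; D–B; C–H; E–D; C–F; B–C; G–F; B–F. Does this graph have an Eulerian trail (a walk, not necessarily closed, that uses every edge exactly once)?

Degrees: A:1, B:3, C:4, D:2, E:1, F:4, G:2, H:1
Odd-degree vertices: A, B, E, H (4 total).
With 4 odd-degree vertices (more than two), no single trail can use every edge.

No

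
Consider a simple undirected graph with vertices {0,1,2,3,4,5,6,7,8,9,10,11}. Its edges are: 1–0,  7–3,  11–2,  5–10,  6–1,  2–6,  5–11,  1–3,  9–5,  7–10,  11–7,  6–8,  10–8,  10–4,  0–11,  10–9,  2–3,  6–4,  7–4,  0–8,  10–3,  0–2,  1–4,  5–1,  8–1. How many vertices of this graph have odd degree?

0

Degrees: 0:4, 1:6, 2:4, 3:4, 4:4, 5:4, 6:4, 7:4, 8:4, 9:2, 10:6, 11:4
Odd-degree vertices: none.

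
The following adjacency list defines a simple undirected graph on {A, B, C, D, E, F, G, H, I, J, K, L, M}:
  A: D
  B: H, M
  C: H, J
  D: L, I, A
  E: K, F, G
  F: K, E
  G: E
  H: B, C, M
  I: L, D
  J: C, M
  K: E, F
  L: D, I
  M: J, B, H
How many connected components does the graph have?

Component: {A, D, I, L}
Component: {E, F, G, K}
Component: {B, C, H, J, M}

3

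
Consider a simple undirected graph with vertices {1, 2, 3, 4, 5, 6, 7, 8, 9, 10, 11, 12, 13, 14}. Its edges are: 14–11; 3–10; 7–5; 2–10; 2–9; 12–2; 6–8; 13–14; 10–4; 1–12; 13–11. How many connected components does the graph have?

4

Component: {5, 7}
Component: {6, 8}
Component: {11, 13, 14}
Component: {1, 2, 3, 4, 9, 10, 12}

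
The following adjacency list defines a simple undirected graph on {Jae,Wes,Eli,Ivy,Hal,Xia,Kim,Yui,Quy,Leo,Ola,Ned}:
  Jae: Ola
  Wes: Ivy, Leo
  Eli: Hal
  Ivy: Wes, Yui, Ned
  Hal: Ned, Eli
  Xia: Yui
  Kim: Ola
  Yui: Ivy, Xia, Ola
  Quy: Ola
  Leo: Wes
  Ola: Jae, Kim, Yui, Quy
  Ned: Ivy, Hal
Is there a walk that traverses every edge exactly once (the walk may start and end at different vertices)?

Degrees: Jae:1, Wes:2, Eli:1, Ivy:3, Hal:2, Xia:1, Kim:1, Yui:3, Quy:1, Leo:1, Ola:4, Ned:2
Odd-degree vertices: Jae, Eli, Ivy, Xia, Kim, Yui, Quy, Leo (8 total).
With 8 odd-degree vertices (more than two), no single trail can use every edge.

No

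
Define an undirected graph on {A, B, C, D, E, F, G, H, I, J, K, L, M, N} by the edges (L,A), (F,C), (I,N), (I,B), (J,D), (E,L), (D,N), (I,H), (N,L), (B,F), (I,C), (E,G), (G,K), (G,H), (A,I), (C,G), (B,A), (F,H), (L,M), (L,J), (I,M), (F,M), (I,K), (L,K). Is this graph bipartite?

A-B-I-A is an odd cycle (length 3), and a bipartite graph can contain only even cycles.

No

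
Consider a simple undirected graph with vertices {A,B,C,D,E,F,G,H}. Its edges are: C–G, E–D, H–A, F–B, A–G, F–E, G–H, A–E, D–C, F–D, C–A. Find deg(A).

Neighbors of A: C, E, G, H.

4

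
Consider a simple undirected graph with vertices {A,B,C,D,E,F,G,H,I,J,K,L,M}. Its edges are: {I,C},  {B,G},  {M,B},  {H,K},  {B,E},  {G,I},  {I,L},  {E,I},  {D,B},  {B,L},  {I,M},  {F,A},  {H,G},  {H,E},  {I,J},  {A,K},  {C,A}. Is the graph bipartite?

Yes

Partition the vertices as {C, D, E, F, G, J, K, L, M} vs {A, B, H, I}. Each listed edge has one endpoint in each part, so the graph is bipartite.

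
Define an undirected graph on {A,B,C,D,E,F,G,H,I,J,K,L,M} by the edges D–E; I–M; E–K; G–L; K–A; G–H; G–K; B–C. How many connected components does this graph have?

Component: {F}
Component: {J}
Component: {B, C}
Component: {I, M}
Component: {A, D, E, G, H, K, L}

5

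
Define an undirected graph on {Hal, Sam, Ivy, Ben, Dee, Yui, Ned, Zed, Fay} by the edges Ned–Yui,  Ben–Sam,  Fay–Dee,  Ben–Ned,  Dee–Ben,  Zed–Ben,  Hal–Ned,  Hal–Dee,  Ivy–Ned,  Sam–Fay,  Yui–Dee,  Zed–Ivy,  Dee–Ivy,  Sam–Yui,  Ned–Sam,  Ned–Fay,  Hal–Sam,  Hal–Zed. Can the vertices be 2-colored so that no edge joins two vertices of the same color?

No

The cycle Ned-Sam-Fay-Ned has length 3, which is odd, so the graph is not bipartite.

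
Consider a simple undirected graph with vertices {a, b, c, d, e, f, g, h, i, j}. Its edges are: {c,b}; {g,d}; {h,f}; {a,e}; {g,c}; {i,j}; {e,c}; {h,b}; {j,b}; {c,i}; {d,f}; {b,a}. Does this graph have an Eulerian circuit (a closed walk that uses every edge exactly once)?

Degrees: a:2, b:4, c:4, d:2, e:2, f:2, g:2, h:2, i:2, j:2
Every vertex has even degree and the edges form a single connected piece, so an Eulerian circuit exists.

Yes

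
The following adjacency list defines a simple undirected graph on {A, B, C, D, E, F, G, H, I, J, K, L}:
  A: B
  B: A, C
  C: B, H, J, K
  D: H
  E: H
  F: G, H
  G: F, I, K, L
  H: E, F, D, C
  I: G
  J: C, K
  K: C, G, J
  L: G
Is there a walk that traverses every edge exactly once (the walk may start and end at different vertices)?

Degrees: A:1, B:2, C:4, D:1, E:1, F:2, G:4, H:4, I:1, J:2, K:3, L:1
Odd-degree vertices: A, D, E, I, K, L (6 total).
With 6 odd-degree vertices (more than two), no single trail can use every edge.

No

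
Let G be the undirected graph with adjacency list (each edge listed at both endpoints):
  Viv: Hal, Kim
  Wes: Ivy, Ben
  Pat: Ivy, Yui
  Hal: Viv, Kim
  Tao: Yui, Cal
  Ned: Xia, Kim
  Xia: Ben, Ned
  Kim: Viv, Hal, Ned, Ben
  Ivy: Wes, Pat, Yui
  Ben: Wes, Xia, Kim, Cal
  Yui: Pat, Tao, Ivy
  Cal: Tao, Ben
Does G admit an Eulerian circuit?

No

Degrees: Viv:2, Wes:2, Pat:2, Hal:2, Tao:2, Ned:2, Xia:2, Kim:4, Ivy:3, Ben:4, Yui:3, Cal:2
Vertices with odd degree: Ivy, Yui. An Eulerian circuit requires all degrees even.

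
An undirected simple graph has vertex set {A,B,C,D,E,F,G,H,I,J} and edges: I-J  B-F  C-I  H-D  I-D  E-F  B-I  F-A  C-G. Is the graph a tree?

Yes

|V| = 10, |E| = 9.
Connected and |E| = |V| - 1, which characterizes a tree.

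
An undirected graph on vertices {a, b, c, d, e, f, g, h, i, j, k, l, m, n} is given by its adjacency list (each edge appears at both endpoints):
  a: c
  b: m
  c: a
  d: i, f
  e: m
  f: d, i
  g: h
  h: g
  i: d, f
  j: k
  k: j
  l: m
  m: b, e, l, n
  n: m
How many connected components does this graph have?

5

Component: {a, c}
Component: {g, h}
Component: {j, k}
Component: {d, f, i}
Component: {b, e, l, m, n}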